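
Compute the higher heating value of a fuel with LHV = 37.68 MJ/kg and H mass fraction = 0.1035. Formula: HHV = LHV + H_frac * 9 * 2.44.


HHV = LHV + H_frac * 9 * 2.44
= 37.68 + 0.1035 * 9 * 2.44
= 39.9529 MJ/kg

39.9529 MJ/kg


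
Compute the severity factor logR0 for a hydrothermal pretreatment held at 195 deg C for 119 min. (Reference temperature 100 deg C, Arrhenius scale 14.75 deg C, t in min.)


logR0 = log10(t * exp((T - 100) / 14.75))
= log10(119 * exp((195 - 100) / 14.75))
= 4.8727

4.8727


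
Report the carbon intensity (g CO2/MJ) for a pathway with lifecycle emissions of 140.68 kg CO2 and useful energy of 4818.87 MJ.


CI = CO2 * 1000 / E
= 140.68 * 1000 / 4818.87
= 29.1936 g CO2/MJ

29.1936 g CO2/MJ


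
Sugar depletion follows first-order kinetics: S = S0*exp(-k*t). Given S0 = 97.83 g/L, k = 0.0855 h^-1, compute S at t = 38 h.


S = S0 * exp(-k * t)
S = 97.83 * exp(-0.0855 * 38)
S = 3.7971 g/L

3.7971 g/L


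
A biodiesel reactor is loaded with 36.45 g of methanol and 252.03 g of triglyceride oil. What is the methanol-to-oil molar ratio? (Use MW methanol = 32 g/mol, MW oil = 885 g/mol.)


Molar ratio = n_MeOH / n_oil = (MeOH/32) / (oil/885) = (MeOH * 885) / (32 * oil)
= (36.45 * 885) / (32 * 252.03)
= 3.9998

3.9998


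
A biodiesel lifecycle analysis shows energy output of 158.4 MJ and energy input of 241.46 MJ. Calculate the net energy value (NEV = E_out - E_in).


NEV = E_out - E_in
= 158.4 - 241.46
= -83.0600 MJ

-83.0600 MJ


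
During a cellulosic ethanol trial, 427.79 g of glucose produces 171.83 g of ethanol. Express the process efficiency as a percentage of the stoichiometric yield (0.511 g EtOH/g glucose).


Fermentation efficiency = (actual / (0.511 * glucose)) * 100
= (171.83 / (0.511 * 427.79)) * 100
= 78.6045%

78.6045%


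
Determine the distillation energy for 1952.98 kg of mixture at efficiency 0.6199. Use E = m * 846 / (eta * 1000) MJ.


E = m * 846 / (eta * 1000)
= 1952.98 * 846 / (0.6199 * 1000)
= 2665.3026 MJ

2665.3026 MJ


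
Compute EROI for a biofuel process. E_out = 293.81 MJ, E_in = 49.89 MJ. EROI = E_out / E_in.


EROI = E_out / E_in
= 293.81 / 49.89
= 5.8892

5.8892


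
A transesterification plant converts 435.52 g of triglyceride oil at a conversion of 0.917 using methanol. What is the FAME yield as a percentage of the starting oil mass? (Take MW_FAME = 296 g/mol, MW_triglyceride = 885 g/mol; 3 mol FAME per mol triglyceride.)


m_FAME = oil * conv * (3 * 296 / 885) = oil * conv * (888/885)
= 435.52 * 0.917 * 888 / 885
= 400.7256 g
Y = m_FAME / oil * 100 = conv * (888/885) * 100
= 0.917 * 888 / 885 * 100
= 92.01%

92.01%


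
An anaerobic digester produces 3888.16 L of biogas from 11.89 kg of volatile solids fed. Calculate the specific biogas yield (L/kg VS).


Y = V / VS
= 3888.16 / 11.89
= 327.0109 L/kg VS

327.0109 L/kg VS


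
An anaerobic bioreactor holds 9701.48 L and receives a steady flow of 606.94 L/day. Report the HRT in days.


HRT = V / Q
= 9701.48 / 606.94
= 15.9842 days

15.9842 days


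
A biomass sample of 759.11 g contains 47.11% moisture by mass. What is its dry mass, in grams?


Wd = Ww * (1 - MC/100)
= 759.11 * (1 - 47.11/100)
= 401.4933 g

401.4933 g


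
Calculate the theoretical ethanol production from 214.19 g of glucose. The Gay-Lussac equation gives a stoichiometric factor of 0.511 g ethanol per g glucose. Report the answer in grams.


Theoretical ethanol yield: m_EtOH = 0.511 * m_glucose
m_EtOH = 0.511 * 214.19 = 109.4511 g

109.4511 g


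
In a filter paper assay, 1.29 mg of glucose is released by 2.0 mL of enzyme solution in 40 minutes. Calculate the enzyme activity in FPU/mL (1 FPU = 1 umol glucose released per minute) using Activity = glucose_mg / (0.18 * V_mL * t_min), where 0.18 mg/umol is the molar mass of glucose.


Activity = glucose_mg / (0.18 mg/umol * V_mL * t_min)
= 1.29 / (0.18 * 2.0 * 40)
= 0.0896 FPU/mL

0.0896 FPU/mL


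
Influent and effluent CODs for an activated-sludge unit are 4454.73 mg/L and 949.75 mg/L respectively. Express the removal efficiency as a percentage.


eta = (COD_in - COD_out) / COD_in * 100
= (4454.73 - 949.75) / 4454.73 * 100
= 78.6800%

78.6800%


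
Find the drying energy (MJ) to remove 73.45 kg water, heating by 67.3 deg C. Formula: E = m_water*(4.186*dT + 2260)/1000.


E = m_water * (4.186 * dT + 2260) / 1000
= 73.45 * (4.186 * 67.3 + 2260) / 1000
= 186.6892 MJ

186.6892 MJ


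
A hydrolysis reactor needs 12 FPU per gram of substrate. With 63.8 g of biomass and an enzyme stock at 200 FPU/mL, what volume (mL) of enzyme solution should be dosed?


V = dosage * m_sub / activity
V = 12 * 63.8 / 200
V = 3.8280 mL

3.8280 mL


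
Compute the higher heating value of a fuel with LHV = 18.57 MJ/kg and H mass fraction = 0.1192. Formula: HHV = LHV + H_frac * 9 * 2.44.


HHV = LHV + H_frac * 9 * 2.44
= 18.57 + 0.1192 * 9 * 2.44
= 21.1876 MJ/kg

21.1876 MJ/kg


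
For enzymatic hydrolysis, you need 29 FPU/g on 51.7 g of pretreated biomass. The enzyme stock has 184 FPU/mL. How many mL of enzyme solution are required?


V = dosage * m_sub / activity
V = 29 * 51.7 / 184
V = 8.1484 mL

8.1484 mL


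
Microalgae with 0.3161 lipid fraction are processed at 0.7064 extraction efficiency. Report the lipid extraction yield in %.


Y = lipid_content * extraction_eff * 100
= 0.3161 * 0.7064 * 100
= 22.3293%

22.3293%


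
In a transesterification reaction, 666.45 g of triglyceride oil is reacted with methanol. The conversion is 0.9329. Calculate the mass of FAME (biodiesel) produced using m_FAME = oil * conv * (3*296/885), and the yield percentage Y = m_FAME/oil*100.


m_FAME = oil * conv * (3 * 296 / 885) = oil * conv * (888/885)
= 666.45 * 0.9329 * 888 / 885
= 623.8388 g
Y = m_FAME / oil * 100 = conv * (888/885) * 100
= 0.9329 * 888 / 885 * 100
= 93.61%

623.8388 g FAME; Y = 93.61%


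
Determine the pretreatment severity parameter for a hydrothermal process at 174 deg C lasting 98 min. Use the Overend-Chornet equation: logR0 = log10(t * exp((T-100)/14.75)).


logR0 = log10(t * exp((T - 100) / 14.75))
= log10(98 * exp((174 - 100) / 14.75))
= 4.1701

4.1701


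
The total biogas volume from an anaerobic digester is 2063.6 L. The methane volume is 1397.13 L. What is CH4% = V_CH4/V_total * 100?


CH4% = V_CH4 / V_total * 100
= 1397.13 / 2063.6 * 100
= 67.7035%

67.7035%


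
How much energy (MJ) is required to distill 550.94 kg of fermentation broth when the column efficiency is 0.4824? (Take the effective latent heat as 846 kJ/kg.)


E = m * 846 / (eta * 1000)
= 550.94 * 846 / (0.4824 * 1000)
= 966.2007 MJ

966.2007 MJ


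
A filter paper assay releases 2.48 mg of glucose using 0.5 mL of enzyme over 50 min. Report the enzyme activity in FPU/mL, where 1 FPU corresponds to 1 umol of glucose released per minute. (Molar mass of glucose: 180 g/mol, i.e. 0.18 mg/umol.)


Activity = glucose_mg / (0.18 mg/umol * V_mL * t_min)
= 2.48 / (0.18 * 0.5 * 50)
= 0.5511 FPU/mL

0.5511 FPU/mL


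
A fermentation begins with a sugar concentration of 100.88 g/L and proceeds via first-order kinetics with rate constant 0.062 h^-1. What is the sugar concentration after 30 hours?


S = S0 * exp(-k * t)
S = 100.88 * exp(-0.062 * 30)
S = 15.7043 g/L

15.7043 g/L


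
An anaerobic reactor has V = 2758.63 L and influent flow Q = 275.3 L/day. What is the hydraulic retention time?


HRT = V / Q
= 2758.63 / 275.3
= 10.0205 days

10.0205 days


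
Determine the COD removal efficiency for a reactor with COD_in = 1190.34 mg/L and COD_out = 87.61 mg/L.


eta = (COD_in - COD_out) / COD_in * 100
= (1190.34 - 87.61) / 1190.34 * 100
= 92.6399%

92.6399%


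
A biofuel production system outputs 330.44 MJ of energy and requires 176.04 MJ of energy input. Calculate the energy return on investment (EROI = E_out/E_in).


EROI = E_out / E_in
= 330.44 / 176.04
= 1.8771

1.8771


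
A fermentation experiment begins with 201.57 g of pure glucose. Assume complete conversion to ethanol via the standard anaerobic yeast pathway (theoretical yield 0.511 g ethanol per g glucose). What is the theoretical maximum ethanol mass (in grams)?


Theoretical ethanol yield: m_EtOH = 0.511 * m_glucose
m_EtOH = 0.511 * 201.57 = 103.0023 g

103.0023 g


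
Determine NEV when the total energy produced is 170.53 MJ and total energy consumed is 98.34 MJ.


NEV = E_out - E_in
= 170.53 - 98.34
= 72.1900 MJ

72.1900 MJ


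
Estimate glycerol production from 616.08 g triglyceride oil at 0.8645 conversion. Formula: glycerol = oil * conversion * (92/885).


glycerol = oil * conv * (92/885)
= 616.08 * 0.8645 * 92 / 885
= 55.3664 g

55.3664 g


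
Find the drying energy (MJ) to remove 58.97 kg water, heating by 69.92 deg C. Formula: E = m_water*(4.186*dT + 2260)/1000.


E = m_water * (4.186 * dT + 2260) / 1000
= 58.97 * (4.186 * 69.92 + 2260) / 1000
= 150.5318 MJ

150.5318 MJ


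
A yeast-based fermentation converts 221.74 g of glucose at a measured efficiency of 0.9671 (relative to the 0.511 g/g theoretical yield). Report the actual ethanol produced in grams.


Actual ethanol: m = 0.511 * 221.74 * 0.9671
m = 109.5813 g

109.5813 g


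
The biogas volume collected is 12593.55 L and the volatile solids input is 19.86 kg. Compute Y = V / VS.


Y = V / VS
= 12593.55 / 19.86
= 634.1163 L/kg VS

634.1163 L/kg VS


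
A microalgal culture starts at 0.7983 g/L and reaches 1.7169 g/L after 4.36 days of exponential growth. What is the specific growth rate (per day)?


mu = ln(X2/X1) / dt
= ln(1.7169/0.7983) / 4.36
= 0.1756 per day

0.1756 per day


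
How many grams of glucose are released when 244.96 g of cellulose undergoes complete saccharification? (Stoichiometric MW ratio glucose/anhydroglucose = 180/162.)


glucose = cellulose * 180/162
= 244.96 * 180/162
= 272.1778 g

272.1778 g


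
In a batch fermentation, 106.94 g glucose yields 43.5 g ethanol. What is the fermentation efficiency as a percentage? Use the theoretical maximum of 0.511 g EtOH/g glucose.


Fermentation efficiency = (actual / (0.511 * glucose)) * 100
= (43.5 / (0.511 * 106.94)) * 100
= 79.6028%

79.6028%


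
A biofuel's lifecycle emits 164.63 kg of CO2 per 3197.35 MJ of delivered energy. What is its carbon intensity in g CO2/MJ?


CI = CO2 * 1000 / E
= 164.63 * 1000 / 3197.35
= 51.4895 g CO2/MJ

51.4895 g CO2/MJ


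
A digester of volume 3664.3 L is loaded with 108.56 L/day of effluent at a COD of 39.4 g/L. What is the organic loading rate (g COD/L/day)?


OLR = Q * S / V
= 108.56 * 39.4 / 3664.3
= 1.1673 g/L/day

1.1673 g/L/day


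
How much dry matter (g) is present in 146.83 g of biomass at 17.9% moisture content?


Wd = Ww * (1 - MC/100)
= 146.83 * (1 - 17.9/100)
= 120.5474 g

120.5474 g


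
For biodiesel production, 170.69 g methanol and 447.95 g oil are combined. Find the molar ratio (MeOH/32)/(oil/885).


Molar ratio = n_MeOH / n_oil = (MeOH/32) / (oil/885) = (MeOH * 885) / (32 * oil)
= (170.69 * 885) / (32 * 447.95)
= 10.5383

10.5383


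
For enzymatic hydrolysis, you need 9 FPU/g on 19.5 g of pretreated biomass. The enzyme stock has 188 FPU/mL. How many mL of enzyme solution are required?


V = dosage * m_sub / activity
V = 9 * 19.5 / 188
V = 0.9335 mL

0.9335 mL


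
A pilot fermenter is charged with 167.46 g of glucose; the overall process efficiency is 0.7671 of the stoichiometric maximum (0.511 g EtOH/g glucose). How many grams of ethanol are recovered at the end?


Actual ethanol: m = 0.511 * 167.46 * 0.7671
m = 65.6423 g

65.6423 g


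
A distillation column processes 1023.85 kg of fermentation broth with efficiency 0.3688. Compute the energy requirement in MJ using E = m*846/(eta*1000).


E = m * 846 / (eta * 1000)
= 1023.85 * 846 / (0.3688 * 1000)
= 2348.6364 MJ

2348.6364 MJ


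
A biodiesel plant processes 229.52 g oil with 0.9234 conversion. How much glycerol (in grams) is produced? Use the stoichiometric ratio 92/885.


glycerol = oil * conv * (92/885)
= 229.52 * 0.9234 * 92 / 885
= 22.0321 g

22.0321 g


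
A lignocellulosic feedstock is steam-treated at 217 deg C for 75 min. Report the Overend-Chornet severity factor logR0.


logR0 = log10(t * exp((T - 100) / 14.75))
= log10(75 * exp((217 - 100) / 14.75))
= 5.3200

5.3200


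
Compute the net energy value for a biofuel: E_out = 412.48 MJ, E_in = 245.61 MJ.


NEV = E_out - E_in
= 412.48 - 245.61
= 166.8700 MJ

166.8700 MJ


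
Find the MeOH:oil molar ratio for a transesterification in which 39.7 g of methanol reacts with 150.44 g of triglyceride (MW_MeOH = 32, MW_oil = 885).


Molar ratio = n_MeOH / n_oil = (MeOH/32) / (oil/885) = (MeOH * 885) / (32 * oil)
= (39.7 * 885) / (32 * 150.44)
= 7.2983

7.2983


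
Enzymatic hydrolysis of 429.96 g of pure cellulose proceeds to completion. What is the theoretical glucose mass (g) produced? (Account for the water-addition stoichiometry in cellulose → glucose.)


glucose = cellulose * 180/162
= 429.96 * 180/162
= 477.7333 g

477.7333 g


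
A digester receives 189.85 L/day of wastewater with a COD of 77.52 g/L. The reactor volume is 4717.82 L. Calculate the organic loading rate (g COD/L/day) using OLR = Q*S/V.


OLR = Q * S / V
= 189.85 * 77.52 / 4717.82
= 3.1195 g/L/day

3.1195 g/L/day


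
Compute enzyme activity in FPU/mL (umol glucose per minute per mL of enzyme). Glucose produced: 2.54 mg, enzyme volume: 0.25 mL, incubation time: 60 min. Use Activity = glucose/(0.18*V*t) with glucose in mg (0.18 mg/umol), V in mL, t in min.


Activity = glucose_mg / (0.18 mg/umol * V_mL * t_min)
= 2.54 / (0.18 * 0.25 * 60)
= 0.9407 FPU/mL

0.9407 FPU/mL


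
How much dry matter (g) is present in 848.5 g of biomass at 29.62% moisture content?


Wd = Ww * (1 - MC/100)
= 848.5 * (1 - 29.62/100)
= 597.1743 g

597.1743 g


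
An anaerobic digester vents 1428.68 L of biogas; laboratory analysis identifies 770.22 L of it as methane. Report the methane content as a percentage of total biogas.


CH4% = V_CH4 / V_total * 100
= 770.22 / 1428.68 * 100
= 53.9113%

53.9113%


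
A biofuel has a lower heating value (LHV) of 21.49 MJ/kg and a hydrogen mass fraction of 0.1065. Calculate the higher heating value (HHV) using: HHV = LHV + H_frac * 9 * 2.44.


HHV = LHV + H_frac * 9 * 2.44
= 21.49 + 0.1065 * 9 * 2.44
= 23.8287 MJ/kg

23.8287 MJ/kg


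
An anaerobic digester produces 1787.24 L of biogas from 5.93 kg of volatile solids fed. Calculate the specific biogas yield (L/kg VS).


Y = V / VS
= 1787.24 / 5.93
= 301.3895 L/kg VS

301.3895 L/kg VS


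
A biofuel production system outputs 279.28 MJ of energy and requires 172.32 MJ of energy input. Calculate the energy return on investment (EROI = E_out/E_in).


EROI = E_out / E_in
= 279.28 / 172.32
= 1.6207

1.6207


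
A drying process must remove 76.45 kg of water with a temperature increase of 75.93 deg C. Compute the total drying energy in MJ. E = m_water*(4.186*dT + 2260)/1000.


E = m_water * (4.186 * dT + 2260) / 1000
= 76.45 * (4.186 * 75.93 + 2260) / 1000
= 197.0761 MJ

197.0761 MJ


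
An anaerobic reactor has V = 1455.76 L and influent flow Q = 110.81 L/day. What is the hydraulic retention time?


HRT = V / Q
= 1455.76 / 110.81
= 13.1374 days

13.1374 days


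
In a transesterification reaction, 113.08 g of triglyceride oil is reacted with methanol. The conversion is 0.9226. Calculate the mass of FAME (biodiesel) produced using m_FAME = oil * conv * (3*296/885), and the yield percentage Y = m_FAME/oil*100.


m_FAME = oil * conv * (3 * 296 / 885) = oil * conv * (888/885)
= 113.08 * 0.9226 * 888 / 885
= 104.6813 g
Y = m_FAME / oil * 100 = conv * (888/885) * 100
= 0.9226 * 888 / 885 * 100
= 92.57%

104.6813 g FAME; Y = 92.57%


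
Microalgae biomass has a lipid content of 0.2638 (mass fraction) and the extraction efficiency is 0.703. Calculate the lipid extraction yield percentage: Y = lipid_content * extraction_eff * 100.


Y = lipid_content * extraction_eff * 100
= 0.2638 * 0.703 * 100
= 18.5451%

18.5451%


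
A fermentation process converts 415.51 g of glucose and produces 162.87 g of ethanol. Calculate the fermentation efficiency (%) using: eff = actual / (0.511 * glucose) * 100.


Fermentation efficiency = (actual / (0.511 * glucose)) * 100
= (162.87 / (0.511 * 415.51)) * 100
= 76.7077%

76.7077%


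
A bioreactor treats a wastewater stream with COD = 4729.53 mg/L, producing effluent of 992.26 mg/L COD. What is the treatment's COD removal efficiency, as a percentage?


eta = (COD_in - COD_out) / COD_in * 100
= (4729.53 - 992.26) / 4729.53 * 100
= 79.0199%

79.0199%


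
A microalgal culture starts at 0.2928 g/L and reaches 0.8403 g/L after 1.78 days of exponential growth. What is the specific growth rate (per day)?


mu = ln(X2/X1) / dt
= ln(0.8403/0.2928) / 1.78
= 0.5923 per day

0.5923 per day


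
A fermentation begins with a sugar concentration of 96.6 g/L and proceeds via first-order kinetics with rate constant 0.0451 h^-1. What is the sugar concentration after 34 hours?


S = S0 * exp(-k * t)
S = 96.6 * exp(-0.0451 * 34)
S = 20.8463 g/L

20.8463 g/L


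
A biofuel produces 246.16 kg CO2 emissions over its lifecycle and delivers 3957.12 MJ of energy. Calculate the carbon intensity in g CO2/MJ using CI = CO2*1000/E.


CI = CO2 * 1000 / E
= 246.16 * 1000 / 3957.12
= 62.2069 g CO2/MJ

62.2069 g CO2/MJ


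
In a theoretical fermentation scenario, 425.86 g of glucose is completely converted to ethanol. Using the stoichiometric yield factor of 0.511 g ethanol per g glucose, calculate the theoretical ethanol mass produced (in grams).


Theoretical ethanol yield: m_EtOH = 0.511 * m_glucose
m_EtOH = 0.511 * 425.86 = 217.6145 g

217.6145 g


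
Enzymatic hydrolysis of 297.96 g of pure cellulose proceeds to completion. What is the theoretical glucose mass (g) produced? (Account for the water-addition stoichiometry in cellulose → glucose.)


glucose = cellulose * 180/162
= 297.96 * 180/162
= 331.0667 g

331.0667 g


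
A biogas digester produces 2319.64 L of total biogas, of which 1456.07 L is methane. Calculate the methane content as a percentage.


CH4% = V_CH4 / V_total * 100
= 1456.07 / 2319.64 * 100
= 62.7714%

62.7714%


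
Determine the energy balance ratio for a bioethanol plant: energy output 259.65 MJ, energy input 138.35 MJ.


EROI = E_out / E_in
= 259.65 / 138.35
= 1.8768

1.8768


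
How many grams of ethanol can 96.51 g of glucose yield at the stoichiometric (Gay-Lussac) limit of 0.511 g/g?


Theoretical ethanol yield: m_EtOH = 0.511 * m_glucose
m_EtOH = 0.511 * 96.51 = 49.3166 g

49.3166 g


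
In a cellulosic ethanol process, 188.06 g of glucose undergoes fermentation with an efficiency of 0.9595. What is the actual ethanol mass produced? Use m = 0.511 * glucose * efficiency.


Actual ethanol: m = 0.511 * 188.06 * 0.9595
m = 92.2067 g

92.2067 g


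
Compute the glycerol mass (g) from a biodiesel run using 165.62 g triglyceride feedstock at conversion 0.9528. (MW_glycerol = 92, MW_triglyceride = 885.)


glycerol = oil * conv * (92/885)
= 165.62 * 0.9528 * 92 / 885
= 16.4044 g

16.4044 g


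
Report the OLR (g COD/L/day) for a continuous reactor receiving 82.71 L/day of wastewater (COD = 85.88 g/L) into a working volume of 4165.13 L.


OLR = Q * S / V
= 82.71 * 85.88 / 4165.13
= 1.7054 g/L/day

1.7054 g/L/day


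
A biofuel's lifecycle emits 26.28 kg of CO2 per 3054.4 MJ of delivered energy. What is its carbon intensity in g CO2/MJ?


CI = CO2 * 1000 / E
= 26.28 * 1000 / 3054.4
= 8.6040 g CO2/MJ

8.6040 g CO2/MJ


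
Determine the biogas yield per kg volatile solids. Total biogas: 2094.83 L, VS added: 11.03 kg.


Y = V / VS
= 2094.83 / 11.03
= 189.9211 L/kg VS

189.9211 L/kg VS


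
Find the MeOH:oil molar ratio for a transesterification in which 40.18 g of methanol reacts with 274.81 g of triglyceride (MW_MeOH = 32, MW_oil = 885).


Molar ratio = n_MeOH / n_oil = (MeOH/32) / (oil/885) = (MeOH * 885) / (32 * oil)
= (40.18 * 885) / (32 * 274.81)
= 4.0436

4.0436


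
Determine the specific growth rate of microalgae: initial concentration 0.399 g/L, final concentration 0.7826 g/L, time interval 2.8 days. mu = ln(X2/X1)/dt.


mu = ln(X2/X1) / dt
= ln(0.7826/0.399) / 2.8
= 0.2406 per day

0.2406 per day


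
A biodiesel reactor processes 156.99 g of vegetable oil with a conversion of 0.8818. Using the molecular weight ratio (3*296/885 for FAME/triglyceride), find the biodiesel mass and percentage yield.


m_FAME = oil * conv * (3 * 296 / 885) = oil * conv * (888/885)
= 156.99 * 0.8818 * 888 / 885
= 138.9030 g
Y = m_FAME / oil * 100 = conv * (888/885) * 100
= 0.8818 * 888 / 885 * 100
= 88.48%

138.9030 g FAME; Y = 88.48%


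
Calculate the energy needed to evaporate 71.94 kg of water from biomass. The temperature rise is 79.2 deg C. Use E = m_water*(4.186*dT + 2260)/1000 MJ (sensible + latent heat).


E = m_water * (4.186 * dT + 2260) / 1000
= 71.94 * (4.186 * 79.2 + 2260) / 1000
= 186.4348 MJ

186.4348 MJ


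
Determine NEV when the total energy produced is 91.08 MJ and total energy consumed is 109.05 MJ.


NEV = E_out - E_in
= 91.08 - 109.05
= -17.9700 MJ

-17.9700 MJ


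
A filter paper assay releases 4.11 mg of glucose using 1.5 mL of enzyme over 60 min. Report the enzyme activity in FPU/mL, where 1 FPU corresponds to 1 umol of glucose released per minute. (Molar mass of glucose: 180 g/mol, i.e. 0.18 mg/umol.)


Activity = glucose_mg / (0.18 mg/umol * V_mL * t_min)
= 4.11 / (0.18 * 1.5 * 60)
= 0.2537 FPU/mL

0.2537 FPU/mL


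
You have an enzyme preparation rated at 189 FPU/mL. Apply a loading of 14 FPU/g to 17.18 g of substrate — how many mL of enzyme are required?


V = dosage * m_sub / activity
V = 14 * 17.18 / 189
V = 1.2726 mL

1.2726 mL


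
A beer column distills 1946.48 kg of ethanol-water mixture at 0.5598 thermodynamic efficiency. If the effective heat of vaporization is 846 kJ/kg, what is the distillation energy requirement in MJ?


E = m * 846 / (eta * 1000)
= 1946.48 * 846 / (0.5598 * 1000)
= 2941.6257 MJ

2941.6257 MJ


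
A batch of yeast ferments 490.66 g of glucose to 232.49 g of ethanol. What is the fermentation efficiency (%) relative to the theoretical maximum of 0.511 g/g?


Fermentation efficiency = (actual / (0.511 * glucose)) * 100
= (232.49 / (0.511 * 490.66)) * 100
= 92.7263%

92.7263%


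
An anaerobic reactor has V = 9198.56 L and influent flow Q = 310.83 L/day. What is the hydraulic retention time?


HRT = V / Q
= 9198.56 / 310.83
= 29.5935 days

29.5935 days


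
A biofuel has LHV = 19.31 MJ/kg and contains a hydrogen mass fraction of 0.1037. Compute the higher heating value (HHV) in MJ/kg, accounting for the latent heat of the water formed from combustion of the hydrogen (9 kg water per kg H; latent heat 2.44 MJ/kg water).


HHV = LHV + H_frac * 9 * 2.44
= 19.31 + 0.1037 * 9 * 2.44
= 21.5873 MJ/kg

21.5873 MJ/kg


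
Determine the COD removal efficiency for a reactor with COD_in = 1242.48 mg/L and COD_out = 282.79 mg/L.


eta = (COD_in - COD_out) / COD_in * 100
= (1242.48 - 282.79) / 1242.48 * 100
= 77.2399%

77.2399%


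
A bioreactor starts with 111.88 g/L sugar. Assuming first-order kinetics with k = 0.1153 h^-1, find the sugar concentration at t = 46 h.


S = S0 * exp(-k * t)
S = 111.88 * exp(-0.1153 * 46)
S = 0.5563 g/L

0.5563 g/L


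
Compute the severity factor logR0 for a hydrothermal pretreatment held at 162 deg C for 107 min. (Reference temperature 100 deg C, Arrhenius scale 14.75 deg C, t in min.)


logR0 = log10(t * exp((T - 100) / 14.75))
= log10(107 * exp((162 - 100) / 14.75))
= 3.8549

3.8549


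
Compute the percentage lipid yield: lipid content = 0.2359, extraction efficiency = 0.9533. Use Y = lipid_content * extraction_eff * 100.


Y = lipid_content * extraction_eff * 100
= 0.2359 * 0.9533 * 100
= 22.4883%

22.4883%


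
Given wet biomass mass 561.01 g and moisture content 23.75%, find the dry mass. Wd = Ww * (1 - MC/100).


Wd = Ww * (1 - MC/100)
= 561.01 * (1 - 23.75/100)
= 427.7701 g

427.7701 g


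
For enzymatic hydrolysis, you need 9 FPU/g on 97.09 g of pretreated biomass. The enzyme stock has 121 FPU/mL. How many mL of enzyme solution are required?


V = dosage * m_sub / activity
V = 9 * 97.09 / 121
V = 7.2216 mL

7.2216 mL


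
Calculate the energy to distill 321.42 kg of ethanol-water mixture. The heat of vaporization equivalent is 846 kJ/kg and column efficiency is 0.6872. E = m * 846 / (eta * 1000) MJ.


E = m * 846 / (eta * 1000)
= 321.42 * 846 / (0.6872 * 1000)
= 395.6946 MJ

395.6946 MJ


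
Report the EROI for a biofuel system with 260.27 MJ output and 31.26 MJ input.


EROI = E_out / E_in
= 260.27 / 31.26
= 8.3260

8.3260


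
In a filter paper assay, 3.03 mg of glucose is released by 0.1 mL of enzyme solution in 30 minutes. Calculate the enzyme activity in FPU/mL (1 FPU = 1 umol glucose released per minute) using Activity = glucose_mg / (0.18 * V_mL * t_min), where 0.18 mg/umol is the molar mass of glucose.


Activity = glucose_mg / (0.18 mg/umol * V_mL * t_min)
= 3.03 / (0.18 * 0.1 * 30)
= 5.6111 FPU/mL

5.6111 FPU/mL


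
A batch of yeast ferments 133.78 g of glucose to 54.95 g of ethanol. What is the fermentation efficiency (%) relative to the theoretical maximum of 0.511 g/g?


Fermentation efficiency = (actual / (0.511 * glucose)) * 100
= (54.95 / (0.511 * 133.78)) * 100
= 80.3814%

80.3814%


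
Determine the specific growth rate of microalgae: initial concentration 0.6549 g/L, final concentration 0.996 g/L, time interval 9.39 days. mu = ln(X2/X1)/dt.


mu = ln(X2/X1) / dt
= ln(0.996/0.6549) / 9.39
= 0.0447 per day

0.0447 per day


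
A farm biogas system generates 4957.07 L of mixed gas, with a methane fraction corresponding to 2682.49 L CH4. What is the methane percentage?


CH4% = V_CH4 / V_total * 100
= 2682.49 / 4957.07 * 100
= 54.1144%

54.1144%


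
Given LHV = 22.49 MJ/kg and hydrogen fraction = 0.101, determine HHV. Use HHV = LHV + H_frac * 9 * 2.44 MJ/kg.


HHV = LHV + H_frac * 9 * 2.44
= 22.49 + 0.101 * 9 * 2.44
= 24.7080 MJ/kg

24.7080 MJ/kg


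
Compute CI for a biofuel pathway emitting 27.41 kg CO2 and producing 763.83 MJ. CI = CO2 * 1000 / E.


CI = CO2 * 1000 / E
= 27.41 * 1000 / 763.83
= 35.8849 g CO2/MJ

35.8849 g CO2/MJ


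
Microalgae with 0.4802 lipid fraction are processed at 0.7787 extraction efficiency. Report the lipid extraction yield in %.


Y = lipid_content * extraction_eff * 100
= 0.4802 * 0.7787 * 100
= 37.3932%

37.3932%


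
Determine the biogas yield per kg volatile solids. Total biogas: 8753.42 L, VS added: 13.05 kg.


Y = V / VS
= 8753.42 / 13.05
= 670.7602 L/kg VS

670.7602 L/kg VS


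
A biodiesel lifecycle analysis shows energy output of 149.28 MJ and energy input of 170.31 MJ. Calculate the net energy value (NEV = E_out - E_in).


NEV = E_out - E_in
= 149.28 - 170.31
= -21.0300 MJ

-21.0300 MJ


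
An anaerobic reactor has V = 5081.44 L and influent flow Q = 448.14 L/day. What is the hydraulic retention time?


HRT = V / Q
= 5081.44 / 448.14
= 11.3390 days

11.3390 days


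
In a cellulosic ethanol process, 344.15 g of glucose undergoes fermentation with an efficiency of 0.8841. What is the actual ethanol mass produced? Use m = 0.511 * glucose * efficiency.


Actual ethanol: m = 0.511 * 344.15 * 0.8841
m = 155.4784 g

155.4784 g


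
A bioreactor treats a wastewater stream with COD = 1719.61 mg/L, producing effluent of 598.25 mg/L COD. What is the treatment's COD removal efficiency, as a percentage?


eta = (COD_in - COD_out) / COD_in * 100
= (1719.61 - 598.25) / 1719.61 * 100
= 65.2101%

65.2101%


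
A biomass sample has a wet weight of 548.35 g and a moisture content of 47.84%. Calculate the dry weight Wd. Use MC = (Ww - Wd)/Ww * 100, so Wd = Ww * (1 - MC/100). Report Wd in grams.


Wd = Ww * (1 - MC/100)
= 548.35 * (1 - 47.84/100)
= 286.0194 g

286.0194 g


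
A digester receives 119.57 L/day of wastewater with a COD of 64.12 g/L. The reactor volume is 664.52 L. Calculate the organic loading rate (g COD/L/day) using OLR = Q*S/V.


OLR = Q * S / V
= 119.57 * 64.12 / 664.52
= 11.5374 g/L/day

11.5374 g/L/day


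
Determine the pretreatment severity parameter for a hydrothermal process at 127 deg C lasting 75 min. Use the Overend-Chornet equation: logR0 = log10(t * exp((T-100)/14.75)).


logR0 = log10(t * exp((T - 100) / 14.75))
= log10(75 * exp((127 - 100) / 14.75))
= 2.6700

2.6700


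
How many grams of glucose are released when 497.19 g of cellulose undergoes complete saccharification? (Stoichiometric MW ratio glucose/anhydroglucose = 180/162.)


glucose = cellulose * 180/162
= 497.19 * 180/162
= 552.4333 g

552.4333 g


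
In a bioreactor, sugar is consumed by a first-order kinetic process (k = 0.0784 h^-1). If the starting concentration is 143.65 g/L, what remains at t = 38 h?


S = S0 * exp(-k * t)
S = 143.65 * exp(-0.0784 * 38)
S = 7.3022 g/L

7.3022 g/L


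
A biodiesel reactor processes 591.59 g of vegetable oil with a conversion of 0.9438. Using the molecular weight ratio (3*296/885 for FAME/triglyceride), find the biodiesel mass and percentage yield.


m_FAME = oil * conv * (3 * 296 / 885) = oil * conv * (888/885)
= 591.59 * 0.9438 * 888 / 885
= 560.2353 g
Y = m_FAME / oil * 100 = conv * (888/885) * 100
= 0.9438 * 888 / 885 * 100
= 94.70%

560.2353 g FAME; Y = 94.70%


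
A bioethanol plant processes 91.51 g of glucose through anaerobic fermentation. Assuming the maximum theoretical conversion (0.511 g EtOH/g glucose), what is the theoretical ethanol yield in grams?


Theoretical ethanol yield: m_EtOH = 0.511 * m_glucose
m_EtOH = 0.511 * 91.51 = 46.7616 g

46.7616 g


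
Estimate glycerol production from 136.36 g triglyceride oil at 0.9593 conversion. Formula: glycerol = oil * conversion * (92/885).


glycerol = oil * conv * (92/885)
= 136.36 * 0.9593 * 92 / 885
= 13.5983 g

13.5983 g


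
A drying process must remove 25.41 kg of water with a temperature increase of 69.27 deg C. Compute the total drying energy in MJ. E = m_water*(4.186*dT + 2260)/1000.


E = m_water * (4.186 * dT + 2260) / 1000
= 25.41 * (4.186 * 69.27 + 2260) / 1000
= 64.7946 MJ

64.7946 MJ


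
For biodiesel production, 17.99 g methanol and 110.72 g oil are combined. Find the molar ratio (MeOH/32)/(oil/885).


Molar ratio = n_MeOH / n_oil = (MeOH/32) / (oil/885) = (MeOH * 885) / (32 * oil)
= (17.99 * 885) / (32 * 110.72)
= 4.4936

4.4936


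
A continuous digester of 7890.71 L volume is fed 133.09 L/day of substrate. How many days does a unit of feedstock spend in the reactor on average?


HRT = V / Q
= 7890.71 / 133.09
= 59.2885 days

59.2885 days


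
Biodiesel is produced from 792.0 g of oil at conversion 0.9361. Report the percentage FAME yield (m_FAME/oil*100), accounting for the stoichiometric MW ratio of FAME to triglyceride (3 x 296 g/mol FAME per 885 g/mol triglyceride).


m_FAME = oil * conv * (3 * 296 / 885) = oil * conv * (888/885)
= 792.0 * 0.9361 * 888 / 885
= 743.9044 g
Y = m_FAME / oil * 100 = conv * (888/885) * 100
= 0.9361 * 888 / 885 * 100
= 93.93%

93.93%


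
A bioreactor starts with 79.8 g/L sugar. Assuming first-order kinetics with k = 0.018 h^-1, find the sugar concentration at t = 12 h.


S = S0 * exp(-k * t)
S = 79.8 * exp(-0.018 * 12)
S = 64.2977 g/L

64.2977 g/L


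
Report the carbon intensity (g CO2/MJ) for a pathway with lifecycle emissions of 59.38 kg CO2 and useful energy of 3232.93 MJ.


CI = CO2 * 1000 / E
= 59.38 * 1000 / 3232.93
= 18.3672 g CO2/MJ

18.3672 g CO2/MJ


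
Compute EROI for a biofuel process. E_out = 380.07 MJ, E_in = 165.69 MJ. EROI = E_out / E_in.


EROI = E_out / E_in
= 380.07 / 165.69
= 2.2939

2.2939


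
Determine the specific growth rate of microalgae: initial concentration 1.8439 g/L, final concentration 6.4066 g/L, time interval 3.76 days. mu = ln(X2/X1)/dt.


mu = ln(X2/X1) / dt
= ln(6.4066/1.8439) / 3.76
= 0.3312 per day

0.3312 per day


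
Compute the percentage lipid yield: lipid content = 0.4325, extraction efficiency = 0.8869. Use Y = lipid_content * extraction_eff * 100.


Y = lipid_content * extraction_eff * 100
= 0.4325 * 0.8869 * 100
= 38.3584%

38.3584%


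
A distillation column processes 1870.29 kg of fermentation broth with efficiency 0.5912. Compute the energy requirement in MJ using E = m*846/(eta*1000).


E = m * 846 / (eta * 1000)
= 1870.29 * 846 / (0.5912 * 1000)
= 2676.3622 MJ

2676.3622 MJ


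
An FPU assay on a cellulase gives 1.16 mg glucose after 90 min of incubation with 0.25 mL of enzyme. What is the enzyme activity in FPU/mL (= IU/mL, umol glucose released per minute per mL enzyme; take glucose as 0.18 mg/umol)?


Activity = glucose_mg / (0.18 mg/umol * V_mL * t_min)
= 1.16 / (0.18 * 0.25 * 90)
= 0.2864 FPU/mL

0.2864 FPU/mL


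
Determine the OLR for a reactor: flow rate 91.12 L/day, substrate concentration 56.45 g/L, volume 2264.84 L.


OLR = Q * S / V
= 91.12 * 56.45 / 2264.84
= 2.2711 g/L/day

2.2711 g/L/day


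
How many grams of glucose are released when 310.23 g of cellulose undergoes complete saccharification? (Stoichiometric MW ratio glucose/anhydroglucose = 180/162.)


glucose = cellulose * 180/162
= 310.23 * 180/162
= 344.7000 g

344.7000 g


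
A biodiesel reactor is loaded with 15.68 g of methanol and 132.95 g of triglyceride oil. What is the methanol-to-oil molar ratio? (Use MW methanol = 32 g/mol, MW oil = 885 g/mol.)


Molar ratio = n_MeOH / n_oil = (MeOH/32) / (oil/885) = (MeOH * 885) / (32 * oil)
= (15.68 * 885) / (32 * 132.95)
= 3.2618

3.2618


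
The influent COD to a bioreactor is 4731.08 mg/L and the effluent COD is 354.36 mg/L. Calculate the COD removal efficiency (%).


eta = (COD_in - COD_out) / COD_in * 100
= (4731.08 - 354.36) / 4731.08 * 100
= 92.5100%

92.5100%


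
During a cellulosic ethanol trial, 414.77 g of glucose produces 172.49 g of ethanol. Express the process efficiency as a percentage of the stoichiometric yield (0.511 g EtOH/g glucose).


Fermentation efficiency = (actual / (0.511 * glucose)) * 100
= (172.49 / (0.511 * 414.77)) * 100
= 81.3834%

81.3834%


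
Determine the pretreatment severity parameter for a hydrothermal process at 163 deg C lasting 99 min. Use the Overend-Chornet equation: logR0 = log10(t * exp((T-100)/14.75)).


logR0 = log10(t * exp((T - 100) / 14.75))
= log10(99 * exp((163 - 100) / 14.75))
= 3.8506

3.8506


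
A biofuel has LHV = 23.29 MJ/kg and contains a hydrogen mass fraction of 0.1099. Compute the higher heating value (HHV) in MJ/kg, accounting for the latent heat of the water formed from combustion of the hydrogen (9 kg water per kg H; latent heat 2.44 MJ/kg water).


HHV = LHV + H_frac * 9 * 2.44
= 23.29 + 0.1099 * 9 * 2.44
= 25.7034 MJ/kg

25.7034 MJ/kg


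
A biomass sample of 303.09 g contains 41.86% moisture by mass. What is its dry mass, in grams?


Wd = Ww * (1 - MC/100)
= 303.09 * (1 - 41.86/100)
= 176.2165 g

176.2165 g


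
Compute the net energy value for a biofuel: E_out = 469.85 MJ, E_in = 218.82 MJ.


NEV = E_out - E_in
= 469.85 - 218.82
= 251.0300 MJ

251.0300 MJ


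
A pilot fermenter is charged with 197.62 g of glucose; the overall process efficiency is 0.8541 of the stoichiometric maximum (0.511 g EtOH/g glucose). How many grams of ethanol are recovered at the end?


Actual ethanol: m = 0.511 * 197.62 * 0.8541
m = 86.2503 g

86.2503 g


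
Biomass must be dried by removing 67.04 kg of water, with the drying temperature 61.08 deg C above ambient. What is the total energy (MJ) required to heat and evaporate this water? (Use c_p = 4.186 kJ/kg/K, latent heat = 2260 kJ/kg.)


E = m_water * (4.186 * dT + 2260) / 1000
= 67.04 * (4.186 * 61.08 + 2260) / 1000
= 168.6512 MJ

168.6512 MJ


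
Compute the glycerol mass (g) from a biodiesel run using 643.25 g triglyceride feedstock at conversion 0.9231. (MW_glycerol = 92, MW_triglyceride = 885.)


glycerol = oil * conv * (92/885)
= 643.25 * 0.9231 * 92 / 885
= 61.7267 g

61.7267 g


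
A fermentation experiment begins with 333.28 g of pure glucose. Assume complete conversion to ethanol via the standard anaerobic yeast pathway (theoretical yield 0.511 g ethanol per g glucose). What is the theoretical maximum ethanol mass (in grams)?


Theoretical ethanol yield: m_EtOH = 0.511 * m_glucose
m_EtOH = 0.511 * 333.28 = 170.3061 g

170.3061 g


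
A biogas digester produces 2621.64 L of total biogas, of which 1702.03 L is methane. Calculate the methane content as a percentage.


CH4% = V_CH4 / V_total * 100
= 1702.03 / 2621.64 * 100
= 64.9223%

64.9223%


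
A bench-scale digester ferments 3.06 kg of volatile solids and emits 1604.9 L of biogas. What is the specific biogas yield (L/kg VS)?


Y = V / VS
= 1604.9 / 3.06
= 524.4771 L/kg VS

524.4771 L/kg VS


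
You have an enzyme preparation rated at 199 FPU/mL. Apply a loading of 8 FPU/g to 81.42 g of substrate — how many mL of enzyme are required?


V = dosage * m_sub / activity
V = 8 * 81.42 / 199
V = 3.2732 mL

3.2732 mL


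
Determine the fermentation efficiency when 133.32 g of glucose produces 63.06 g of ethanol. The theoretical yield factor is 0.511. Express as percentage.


Fermentation efficiency = (actual / (0.511 * glucose)) * 100
= (63.06 / (0.511 * 133.32)) * 100
= 92.5631%

92.5631%


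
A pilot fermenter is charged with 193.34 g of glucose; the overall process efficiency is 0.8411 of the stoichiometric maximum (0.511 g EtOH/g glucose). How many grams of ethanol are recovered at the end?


Actual ethanol: m = 0.511 * 193.34 * 0.8411
m = 83.0979 g

83.0979 g


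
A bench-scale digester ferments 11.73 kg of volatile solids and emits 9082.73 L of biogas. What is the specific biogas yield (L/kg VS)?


Y = V / VS
= 9082.73 / 11.73
= 774.3163 L/kg VS

774.3163 L/kg VS


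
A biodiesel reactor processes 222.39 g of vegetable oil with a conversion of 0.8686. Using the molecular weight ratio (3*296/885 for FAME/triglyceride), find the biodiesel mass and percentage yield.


m_FAME = oil * conv * (3 * 296 / 885) = oil * conv * (888/885)
= 222.39 * 0.8686 * 888 / 885
= 193.8228 g
Y = m_FAME / oil * 100 = conv * (888/885) * 100
= 0.8686 * 888 / 885 * 100
= 87.15%

193.8228 g FAME; Y = 87.15%


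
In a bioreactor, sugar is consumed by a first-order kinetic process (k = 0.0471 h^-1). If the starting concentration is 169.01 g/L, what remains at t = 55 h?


S = S0 * exp(-k * t)
S = 169.01 * exp(-0.0471 * 55)
S = 12.6728 g/L

12.6728 g/L


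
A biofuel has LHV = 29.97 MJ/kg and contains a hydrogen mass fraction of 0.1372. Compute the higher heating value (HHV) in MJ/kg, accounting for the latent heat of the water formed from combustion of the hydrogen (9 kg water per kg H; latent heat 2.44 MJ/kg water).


HHV = LHV + H_frac * 9 * 2.44
= 29.97 + 0.1372 * 9 * 2.44
= 32.9829 MJ/kg

32.9829 MJ/kg


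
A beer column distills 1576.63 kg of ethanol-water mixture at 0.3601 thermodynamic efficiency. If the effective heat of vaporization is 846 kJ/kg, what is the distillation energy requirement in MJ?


E = m * 846 / (eta * 1000)
= 1576.63 * 846 / (0.3601 * 1000)
= 3704.0516 MJ

3704.0516 MJ


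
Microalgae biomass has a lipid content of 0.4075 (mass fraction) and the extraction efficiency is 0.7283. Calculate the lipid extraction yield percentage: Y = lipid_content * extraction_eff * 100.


Y = lipid_content * extraction_eff * 100
= 0.4075 * 0.7283 * 100
= 29.6782%

29.6782%


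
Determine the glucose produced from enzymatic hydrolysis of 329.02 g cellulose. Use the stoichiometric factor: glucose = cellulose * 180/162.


glucose = cellulose * 180/162
= 329.02 * 180/162
= 365.5778 g

365.5778 g
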